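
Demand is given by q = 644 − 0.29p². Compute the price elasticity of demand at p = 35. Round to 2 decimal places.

At p = 35, q = 288.75.
dq/dp = −2·0.29·p = −20.3.
Point elasticity E = (dq/dp)·(p/q) = -20.3 × 35/288.75 ≈ -2.46.
|E| > 1, so demand is elastic at this price.

-2.46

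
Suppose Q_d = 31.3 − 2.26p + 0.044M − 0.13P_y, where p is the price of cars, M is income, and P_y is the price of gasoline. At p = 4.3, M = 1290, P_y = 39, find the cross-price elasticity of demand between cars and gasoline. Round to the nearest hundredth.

-0.07

At the given point, Q_d = 31.3 − 2.26(4.3) + 0.044(1290) − 0.13(39) = 31.3 − 9.718 + 56.76 − 5.07 = 73.272.
∂Q_d/∂P_y = −0.13, so E_xy = -0.13·(39/73.272) ≈ -0.07.
E_xy < 0: the goods are complements.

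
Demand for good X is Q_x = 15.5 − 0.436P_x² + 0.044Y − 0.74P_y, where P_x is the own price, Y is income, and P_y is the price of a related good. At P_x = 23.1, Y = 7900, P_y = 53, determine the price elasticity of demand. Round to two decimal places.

-5.10

Evaluating quantity at (P_x, Y, P_y) gives Q_x = 15.5 − 0.436(23.1)² + 0.044(7900) − 0.74(53) = 15.5 − 232.654 + 347.6 − 39.22 = 91.226.
∂Q_x/∂P_x = −2·0.436·P_x = -20.1432, so E_p = -20.1432·(23.1/91.226) ≈ -5.10.
|E_p| > 1: demand is elastic.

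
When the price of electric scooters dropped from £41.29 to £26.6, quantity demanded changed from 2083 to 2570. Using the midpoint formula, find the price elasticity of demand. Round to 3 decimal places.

%Δq = (2570 − 2083)/[(2083 + 2570)/2] = 487/2326.5 ≈ 0.2093.
%ΔP = (26.6 − 41.29)/[(41.29 + 26.6)/2] = -14.69/33.945 ≈ -0.4328.
Arc elasticity E = %Δq/%ΔP ≈ 0.2093/-0.4328 ≈ -0.484.
|E| < 1: demand is inelastic over this range.

-0.484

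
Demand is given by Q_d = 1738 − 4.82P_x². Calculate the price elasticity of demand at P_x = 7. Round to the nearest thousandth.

At P_x = 7, Q_d = 1501.82.
dQ_d/dP_x = −2·4.82·P_x = −67.48.
Point elasticity E = (dQ_d/dP_x)·(P_x/Q_d) = -67.48 × 7/1501.82 ≈ -0.315.
|E| < 1, so demand is inelastic at this price.

-0.315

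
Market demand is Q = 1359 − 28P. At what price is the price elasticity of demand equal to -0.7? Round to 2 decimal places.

Set −bP/(a − bP) = −0.7 ⇒ bP = 0.7(a − bP) ⇒ bP(1+0.7) = 0.7·a.
P = 0.7·1359/(28·1.7) ≈ 19.99.

19.99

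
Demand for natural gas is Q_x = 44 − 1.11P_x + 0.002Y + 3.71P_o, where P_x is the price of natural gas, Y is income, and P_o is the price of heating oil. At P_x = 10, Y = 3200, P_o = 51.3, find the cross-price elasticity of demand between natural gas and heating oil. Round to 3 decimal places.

Evaluating quantity at (P_x, Y, P_o) gives Q_x = 44 − 1.11(10) + 0.002(3200) + 3.71(51.3) = 44 − 11.1 + 6.4 + 190.323 = 229.623.
∂Q_x/∂P_o = +3.71, so E_xy = 3.71·(51.3/229.623) ≈ 0.829.
E_xy > 0: the goods are substitutes.

0.829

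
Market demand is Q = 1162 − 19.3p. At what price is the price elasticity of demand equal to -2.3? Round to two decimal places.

41.96

Set −bp/(a − bp) = −2.3 ⇒ bp = 2.3(a − bp) ⇒ bp(1+2.3) = 2.3·a.
p = 2.3·1162/(19.3·3.3) ≈ 41.96.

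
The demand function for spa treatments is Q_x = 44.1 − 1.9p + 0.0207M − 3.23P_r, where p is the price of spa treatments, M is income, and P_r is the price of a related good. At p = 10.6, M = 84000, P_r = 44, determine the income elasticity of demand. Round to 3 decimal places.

Substituting, Q_x = 44.1 − 1.9(10.6) + 0.0207(84000) − 3.23(44) = 44.1 − 20.14 + 1738.8 − 142.12 = 1620.64.
∂Q_x/∂M = +0.0207, so E_I = 0.0207·(84000/1620.64) ≈ 1.073.
E_I > 1: normal good (luxury).

1.073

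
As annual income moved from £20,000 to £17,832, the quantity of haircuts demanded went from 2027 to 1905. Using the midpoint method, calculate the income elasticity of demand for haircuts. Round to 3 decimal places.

%ΔQ = (1905 − 2027)/[(2027+1905)/2] = -122/1966 ≈ -0.0621.
%ΔI = (17,832 − 20,000)/[(20,000+17,832)/2] = -2168/18916 ≈ -0.1146.
E_I = %ΔQ/%ΔI ≈ 0.541.
E_I ∈ (0,1): normal good (necessity).

0.541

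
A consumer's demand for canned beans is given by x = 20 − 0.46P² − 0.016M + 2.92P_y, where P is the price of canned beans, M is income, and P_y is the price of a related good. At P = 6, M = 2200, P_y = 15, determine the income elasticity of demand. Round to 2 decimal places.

x = 20 − 0.46(6)² − 0.016(2200) + 2.92(15) = 20 − 16.56 − 35.2 + 43.8 = 12.04.
∂x/∂M = −0.016, so E_I = -0.016·(2200/12.04) ≈ -2.92.
E_I < 0: inferior good.

-2.92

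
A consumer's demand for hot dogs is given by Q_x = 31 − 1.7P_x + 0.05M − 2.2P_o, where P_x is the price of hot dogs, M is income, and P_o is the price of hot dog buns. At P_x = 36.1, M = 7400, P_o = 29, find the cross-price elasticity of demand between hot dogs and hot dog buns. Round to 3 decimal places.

-0.231

Evaluating quantity at (P_x, M, P_o) gives Q_x = 31 − 1.7(36.1) + 0.05(7400) − 2.2(29) = 31 − 61.37 + 370 − 63.8 = 275.83.
∂Q_x/∂P_o = −2.2, so E_xy = -2.2·(29/275.83) ≈ -0.231.
E_xy < 0: the goods are complements.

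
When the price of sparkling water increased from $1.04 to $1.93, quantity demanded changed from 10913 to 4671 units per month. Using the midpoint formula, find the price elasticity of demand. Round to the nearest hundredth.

-1.34

%Δq = (4671 − 10913)/[(10913 + 4671)/2] = -6242/7792 ≈ -0.8011.
%ΔP = (1.93 − 1.04)/[(1.04 + 1.93)/2] = 0.89/1.485 ≈ 0.5993.
Arc elasticity E = %Δq/%ΔP ≈ -0.8011/0.5993 ≈ -1.34.
|E| > 1: demand is elastic over this range.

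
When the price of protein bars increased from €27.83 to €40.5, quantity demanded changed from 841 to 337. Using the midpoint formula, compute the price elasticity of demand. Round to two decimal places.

-2.31

%ΔQ = (337 − 841)/[(841 + 337)/2] = -504/589 ≈ -0.8557.
%Δp = (40.5 − 27.83)/[(27.83 + 40.5)/2] = 12.67/34.165 ≈ 0.3708.
Arc elasticity E = %ΔQ/%Δp ≈ -0.8557/0.3708 ≈ -2.31.
|E| > 1: demand is elastic over this range.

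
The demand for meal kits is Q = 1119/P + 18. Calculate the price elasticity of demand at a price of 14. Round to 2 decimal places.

-0.82

At P = 14, Q = 97.9286.
dQ/dP = −1119/P² = −5.7092.
Point elasticity E = (dQ/dP)·(P/Q) = -5.7092 × 14/97.9286 ≈ -0.82.
|E| < 1, so demand is inelastic at this price.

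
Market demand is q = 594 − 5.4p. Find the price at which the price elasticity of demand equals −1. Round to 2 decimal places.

For linear demand q = a − bp, E = −bp/(a − bp). |E| = 1 ⇒ bp = a − bp ⇒ p = a/(2b).
p = 594/(2·5.4) = 55.00.

55.00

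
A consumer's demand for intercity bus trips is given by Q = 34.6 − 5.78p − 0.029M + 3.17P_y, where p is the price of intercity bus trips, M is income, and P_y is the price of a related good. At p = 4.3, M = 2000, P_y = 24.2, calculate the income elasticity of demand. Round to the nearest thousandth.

-2.038

At the given point, Q = 34.6 − 5.78(4.3) − 0.029(2000) + 3.17(24.2) = 34.6 − 24.854 − 58 + 76.714 = 28.46.
∂Q/∂M = −0.029, so E_I = -0.029·(2000/28.46) ≈ -2.038.
E_I < 0: inferior good.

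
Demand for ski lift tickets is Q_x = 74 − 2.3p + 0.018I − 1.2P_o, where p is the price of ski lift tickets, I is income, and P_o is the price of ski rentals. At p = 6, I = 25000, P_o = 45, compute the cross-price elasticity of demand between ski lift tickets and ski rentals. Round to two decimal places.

Evaluating quantity at (p, I, P_o) gives Q_x = 74 − 2.3(6) + 0.018(25000) − 1.2(45) = 74 − 13.8 + 450 − 54 = 456.2.
∂Q_x/∂P_o = −1.2, so E_xy = -1.2·(45/456.2) ≈ -0.12.
E_xy < 0: the goods are complements.

-0.12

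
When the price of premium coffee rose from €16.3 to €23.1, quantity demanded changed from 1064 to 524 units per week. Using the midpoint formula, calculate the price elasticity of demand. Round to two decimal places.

-1.97

%Δq = (524 − 1064)/[(1064 + 524)/2] = -540/794 ≈ -0.6801.
%ΔP = (23.1 − 16.3)/[(16.3 + 23.1)/2] = 6.8/19.7 ≈ 0.3452.
Arc elasticity E = %Δq/%ΔP ≈ -0.6801/0.3452 ≈ -1.97.
|E| > 1: demand is elastic over this range.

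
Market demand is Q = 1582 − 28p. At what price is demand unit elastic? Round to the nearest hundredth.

For linear demand Q = a − bp, E = −bp/(a − bp). |E| = 1 ⇒ bp = a − bp ⇒ p = a/(2b).
p = 1582/(2·28) = 28.25.

28.25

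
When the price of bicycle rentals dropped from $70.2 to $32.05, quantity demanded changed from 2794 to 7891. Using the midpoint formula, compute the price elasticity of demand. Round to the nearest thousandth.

-1.279

%Δq = (7891 − 2794)/[(2794 + 7891)/2] = 5097/5342.5 ≈ 0.9540.
%Δp = (32.05 − 70.2)/[(70.2 + 32.05)/2] = -38.15/51.125 ≈ -0.7462.
Arc elasticity E = %Δq/%Δp ≈ 0.9540/-0.7462 ≈ -1.279.
|E| > 1: demand is elastic over this range.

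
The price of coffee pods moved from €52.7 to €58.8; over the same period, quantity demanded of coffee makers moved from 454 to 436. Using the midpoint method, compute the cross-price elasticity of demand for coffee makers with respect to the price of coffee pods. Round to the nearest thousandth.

-0.370

%ΔQ_x = (436 − 454)/[(454+436)/2] = -18/445 ≈ -0.0404.
%ΔP_y = (58.8 − 52.7)/[(52.7+58.8)/2] ≈ 0.1094.
E_xy = -0.0404/0.1094 ≈ -0.370.
E_xy < 0, so coffee makers and coffee pods are complements.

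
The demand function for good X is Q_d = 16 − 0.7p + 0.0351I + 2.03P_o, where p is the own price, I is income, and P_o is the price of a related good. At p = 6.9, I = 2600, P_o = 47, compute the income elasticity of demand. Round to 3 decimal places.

0.461

First evaluate Q_d: 16 − 0.7(6.9) + 0.0351(2600) + 2.03(47) = 16 − 4.83 + 91.26 + 95.41 = 197.84.
∂Q_d/∂I = +0.0351, so E_I = 0.0351·(2600/197.84) ≈ 0.461.
E_I ∈ (0,1): normal good (necessity).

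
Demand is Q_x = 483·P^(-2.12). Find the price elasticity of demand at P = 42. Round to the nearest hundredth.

-2.12

For a Cobb–Douglas (constant-elasticity) form Q_x = A·P^α·…, the elasticity with respect to P equals the exponent α at every point.
Here the exponent on P is -2.12, so the price elasticity of demand is -2.12.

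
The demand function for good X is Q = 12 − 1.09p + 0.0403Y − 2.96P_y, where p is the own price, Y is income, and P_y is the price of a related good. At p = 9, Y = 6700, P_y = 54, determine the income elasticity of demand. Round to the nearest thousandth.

Q = 12 − 1.09(9) + 0.0403(6700) − 2.96(54) = 12 − 9.81 + 270.01 − 159.84 = 112.36.
∂Q/∂Y = +0.0403, so E_I = 0.0403·(6700/112.36) ≈ 2.403.
E_I > 1: normal good (luxury).

2.403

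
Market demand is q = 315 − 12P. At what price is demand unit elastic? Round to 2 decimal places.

For linear demand q = a − bP, E = −bP/(a − bP). |E| = 1 ⇒ bP = a − bP ⇒ P = a/(2b).
P = 315/(2·12) ≈ 13.13.

13.13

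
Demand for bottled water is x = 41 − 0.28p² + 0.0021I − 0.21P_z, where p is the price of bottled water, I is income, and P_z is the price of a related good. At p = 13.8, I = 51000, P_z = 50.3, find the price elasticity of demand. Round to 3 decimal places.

At the given point, x = 41 − 0.28(13.8)² + 0.0021(51000) − 0.21(50.3) = 41 − 53.3232 + 107.1 − 10.563 = 84.2138.
∂x/∂p = −2·0.28·p = -7.728, so E_p = -7.728·(13.8/84.2138) ≈ -1.266.
|E_p| > 1: demand is elastic.

-1.266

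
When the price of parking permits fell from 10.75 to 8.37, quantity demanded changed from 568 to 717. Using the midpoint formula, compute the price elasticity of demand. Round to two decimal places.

-0.93

%Δq = (717 − 568)/[(568 + 717)/2] = 149/642.5 ≈ 0.2319.
%Δp = (8.37 − 10.75)/[(10.75 + 8.37)/2] = -2.38/9.56 ≈ -0.2490.
Arc elasticity E = %Δq/%Δp ≈ 0.2319/-0.2490 ≈ -0.93.
|E| < 1: demand is inelastic over this range.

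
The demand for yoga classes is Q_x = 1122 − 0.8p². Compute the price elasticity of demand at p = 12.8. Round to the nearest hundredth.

At p = 12.8, Q_x = 990.928.
dQ_x/dp = −2·0.8·p = −20.48.
Point elasticity E = (dQ_x/dp)·(p/Q_x) = -20.48 × 12.8/990.928 ≈ -0.26.
|E| < 1, so demand is inelastic at this price.

-0.26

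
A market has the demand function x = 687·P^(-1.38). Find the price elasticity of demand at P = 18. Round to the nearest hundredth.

-1.38

For a Cobb–Douglas (constant-elasticity) form x = A·P^α·…, the elasticity with respect to P equals the exponent α at every point.
Here the exponent on P is -1.38, so the price elasticity of demand is -1.38.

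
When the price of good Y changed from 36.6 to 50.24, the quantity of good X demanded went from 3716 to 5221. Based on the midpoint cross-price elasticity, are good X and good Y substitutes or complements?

substitutes

%ΔQ_x = (5221 − 3716)/[(3716+5221)/2] = 1505/4468.5 ≈ 0.3368.
%ΔP_y = (50.24 − 36.6)/[(36.6+50.24)/2] ≈ 0.3141.
E_xy = 0.3368/0.3141 ≈ 1.072.
E_xy > 0, so the goods are substitutes.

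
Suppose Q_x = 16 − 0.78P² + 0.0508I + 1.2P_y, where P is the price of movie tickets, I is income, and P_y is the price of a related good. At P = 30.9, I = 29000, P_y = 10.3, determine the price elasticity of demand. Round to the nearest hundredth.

-1.97

At the given point, Q_x = 16 − 0.78(30.9)² + 0.0508(29000) + 1.2(10.3) = 16 − 744.7518 + 1473.2 + 12.36 = 756.8082.
∂Q_x/∂P = −2·0.78·P = -48.204, so E_p = -48.204·(30.9/756.8082) ≈ -1.97.
|E_p| > 1: demand is elastic.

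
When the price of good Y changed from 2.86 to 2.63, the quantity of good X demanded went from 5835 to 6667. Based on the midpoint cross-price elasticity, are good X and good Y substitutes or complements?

%ΔQ_x = (6667 − 5835)/[(5835+6667)/2] = 832/6251 ≈ 0.1331.
%ΔP_y = (2.63 − 2.86)/[(2.86+2.63)/2] ≈ -0.0838.
E_xy = 0.1331/-0.0838 ≈ -1.589.
E_xy < 0, so the goods are complements.

complements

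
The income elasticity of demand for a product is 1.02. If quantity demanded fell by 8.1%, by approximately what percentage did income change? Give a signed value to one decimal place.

%ΔQ ≈ E × %ΔI ⇒ %ΔI = %ΔQ / E = (-8.1%)/(1.02) ≈ -7.9%.

-7.9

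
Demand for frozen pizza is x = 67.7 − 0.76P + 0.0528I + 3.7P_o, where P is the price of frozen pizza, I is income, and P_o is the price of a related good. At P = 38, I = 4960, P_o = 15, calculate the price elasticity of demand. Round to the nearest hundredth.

-0.08

Evaluating quantity at (P, I, P_o) gives x = 67.7 − 0.76(38) + 0.0528(4960) + 3.7(15) = 67.7 − 28.88 + 261.888 + 55.5 = 356.208.
∂x/∂P = −0.76, so E_p = (−0.76)·(38/356.208) ≈ -0.08.
|E_p| < 1: demand is inelastic.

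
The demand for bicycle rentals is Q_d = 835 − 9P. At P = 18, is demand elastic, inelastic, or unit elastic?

inelastic

At P = 18, Q_d = 673.
dQ_d/dP = −9.
Point elasticity E = (dQ_d/dP)·(P/Q_d) = -9 × 18/673 ≈ -0.241.
|E| ≈ 0.241 < 1, so demand is inelastic.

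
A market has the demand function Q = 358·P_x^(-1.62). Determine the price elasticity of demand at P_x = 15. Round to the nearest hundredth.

-1.62

For a Cobb–Douglas (constant-elasticity) form Q = A·P_x^α·…, the elasticity with respect to P_x equals the exponent α at every point.
Here the exponent on P_x is -1.62, so the price elasticity of demand is -1.62.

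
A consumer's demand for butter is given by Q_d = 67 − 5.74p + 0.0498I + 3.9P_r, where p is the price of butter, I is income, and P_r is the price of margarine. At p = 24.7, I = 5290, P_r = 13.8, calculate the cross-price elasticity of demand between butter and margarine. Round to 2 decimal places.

Q_d = 67 − 5.74(24.7) + 0.0498(5290) + 3.9(13.8) = 67 − 141.778 + 263.442 + 53.82 = 242.484.
∂Q_d/∂P_r = +3.9, so E_xy = 3.9·(13.8/242.484) ≈ 0.22.
E_xy > 0: the goods are substitutes.

0.22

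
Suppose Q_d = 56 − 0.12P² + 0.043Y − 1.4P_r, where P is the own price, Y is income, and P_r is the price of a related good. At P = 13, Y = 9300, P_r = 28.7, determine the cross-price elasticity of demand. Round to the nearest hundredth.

First evaluate Q_d: 56 − 0.12(13)² + 0.043(9300) − 1.4(28.7) = 56 − 20.28 + 399.9 − 40.18 = 395.44.
∂Q_d/∂P_r = −1.4, so E_xy = -1.4·(28.7/395.44) ≈ -0.10.
E_xy < 0: the goods are complements.

-0.10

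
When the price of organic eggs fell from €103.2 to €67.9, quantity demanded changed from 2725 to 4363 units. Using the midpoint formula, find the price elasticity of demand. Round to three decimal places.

%Δq = (4363 − 2725)/[(2725 + 4363)/2] = 1638/3544 ≈ 0.4622.
%Δp = (67.9 − 103.2)/[(103.2 + 67.9)/2] = -35.3/85.55 ≈ -0.4126.
Arc elasticity E = %Δq/%Δp ≈ 0.4622/-0.4126 ≈ -1.120.
|E| > 1: demand is elastic over this range.

-1.120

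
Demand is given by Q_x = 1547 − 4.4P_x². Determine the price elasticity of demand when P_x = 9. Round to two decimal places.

At P_x = 9, Q_x = 1190.6.
dQ_x/dP_x = −2·4.4·P_x = −79.2.
Point elasticity E = (dQ_x/dP_x)·(P_x/Q_x) = -79.2 × 9/1190.6 ≈ -0.60.
|E| < 1, so demand is inelastic at this price.

-0.60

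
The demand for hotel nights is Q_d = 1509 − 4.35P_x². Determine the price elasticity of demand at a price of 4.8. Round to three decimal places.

At P_x = 4.8, Q_d = 1408.776.
dQ_d/dP_x = −2·4.35·P_x = −41.76.
Point elasticity E = (dQ_d/dP_x)·(P_x/Q_d) = -41.76 × 4.8/1408.776 ≈ -0.142.
|E| < 1, so demand is inelastic at this price.

-0.142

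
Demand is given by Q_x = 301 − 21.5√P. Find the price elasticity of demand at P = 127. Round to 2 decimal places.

At P = 127, Q_x = 58.7073.
dQ_x/dP = −21.5/(2√P) = −21.5/(2·11.2694).
Point elasticity E = (dQ_x/dP)·(P/Q_x) = -0.9539 × 127/58.7073 ≈ -2.06.
|E| > 1, so demand is elastic at this price.

-2.06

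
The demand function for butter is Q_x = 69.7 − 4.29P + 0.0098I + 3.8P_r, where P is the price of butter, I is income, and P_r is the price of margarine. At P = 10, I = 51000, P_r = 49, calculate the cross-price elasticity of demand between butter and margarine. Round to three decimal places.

First evaluate Q_x: 69.7 − 4.29(10) + 0.0098(51000) + 3.8(49) = 69.7 − 42.9 + 499.8 + 186.2 = 712.8.
∂Q_x/∂P_r = +3.8, so E_xy = 3.8·(49/712.8) ≈ 0.261.
E_xy > 0: the goods are substitutes.

0.261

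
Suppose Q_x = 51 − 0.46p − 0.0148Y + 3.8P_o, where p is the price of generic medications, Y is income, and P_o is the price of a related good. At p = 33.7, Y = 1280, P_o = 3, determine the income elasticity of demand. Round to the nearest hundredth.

-0.68

First evaluate Q_x: 51 − 0.46(33.7) − 0.0148(1280) + 3.8(3) = 51 − 15.502 − 18.944 + 11.4 = 27.954.
∂Q_x/∂Y = −0.0148, so E_I = -0.0148·(1280/27.954) ≈ -0.68.
E_I < 0: inferior good.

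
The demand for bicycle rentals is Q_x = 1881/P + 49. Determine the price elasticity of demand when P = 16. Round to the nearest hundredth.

-0.71

At P = 16, Q_x = 166.5625.
dQ_x/dP = −1881/P² = −7.3477.
Point elasticity E = (dQ_x/dP)·(P/Q_x) = -7.3477 × 16/166.5625 ≈ -0.71.
|E| < 1, so demand is inelastic at this price.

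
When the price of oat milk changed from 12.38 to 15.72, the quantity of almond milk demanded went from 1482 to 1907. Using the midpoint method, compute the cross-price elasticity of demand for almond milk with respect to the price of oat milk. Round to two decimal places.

%ΔQ_x = (1907 − 1482)/[(1482+1907)/2] = 425/1694.5 ≈ 0.2508.
%ΔP_y = (15.72 − 12.38)/[(12.38+15.72)/2] ≈ 0.2377.
E_xy = 0.2508/0.2377 ≈ 1.06.
E_xy > 0, so almond milk and oat milk are substitutes.

1.06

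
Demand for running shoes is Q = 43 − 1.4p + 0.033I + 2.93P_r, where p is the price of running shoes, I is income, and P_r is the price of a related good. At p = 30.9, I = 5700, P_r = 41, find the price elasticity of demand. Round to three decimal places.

-0.140

Evaluating quantity at (p, I, P_r) gives Q = 43 − 1.4(30.9) + 0.033(5700) + 2.93(41) = 43 − 43.26 + 188.1 + 120.13 = 307.97.
∂Q/∂p = −1.4, so E_p = (−1.4)·(30.9/307.97) ≈ -0.140.
|E_p| < 1: demand is inelastic.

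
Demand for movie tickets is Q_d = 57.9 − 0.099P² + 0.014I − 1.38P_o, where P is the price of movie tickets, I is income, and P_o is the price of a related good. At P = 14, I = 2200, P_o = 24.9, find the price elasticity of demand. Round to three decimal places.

-1.111

At the given point, Q_d = 57.9 − 0.099(14)² + 0.014(2200) − 1.38(24.9) = 57.9 − 19.404 + 30.8 − 34.362 = 34.934.
∂Q_d/∂P = −2·0.099·P = -2.772, so E_p = -2.772·(14/34.934) ≈ -1.111.
|E_p| > 1: demand is elastic.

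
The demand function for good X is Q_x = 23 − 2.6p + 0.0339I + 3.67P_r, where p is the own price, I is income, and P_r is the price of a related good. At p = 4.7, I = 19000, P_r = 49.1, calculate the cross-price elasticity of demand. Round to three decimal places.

Q_x = 23 − 2.6(4.7) + 0.0339(19000) + 3.67(49.1) = 23 − 12.22 + 644.1 + 180.197 = 835.077.
∂Q_x/∂P_r = +3.67, so E_xy = 3.67·(49.1/835.077) ≈ 0.216.
E_xy > 0: the goods are substitutes.

0.216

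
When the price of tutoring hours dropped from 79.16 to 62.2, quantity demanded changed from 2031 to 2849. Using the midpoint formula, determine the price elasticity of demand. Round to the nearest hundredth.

%ΔQ = (2849 − 2031)/[(2031 + 2849)/2] = 818/2440 ≈ 0.3352.
%ΔP = (62.2 − 79.16)/[(79.16 + 62.2)/2] = -16.96/70.68 ≈ -0.2400.
Arc elasticity E = %ΔQ/%ΔP ≈ 0.3352/-0.2400 ≈ -1.40.
|E| > 1: demand is elastic over this range.

-1.40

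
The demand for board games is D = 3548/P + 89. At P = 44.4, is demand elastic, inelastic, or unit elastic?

At P = 44.4, D = 168.9099.
dD/dP = −3548/P² = −1.7998.
Point elasticity E = (dD/dP)·(P/D) = -1.7998 × 44.4/168.9099 ≈ -0.473.
|E| ≈ 0.473 < 1, so demand is inelastic.

inelastic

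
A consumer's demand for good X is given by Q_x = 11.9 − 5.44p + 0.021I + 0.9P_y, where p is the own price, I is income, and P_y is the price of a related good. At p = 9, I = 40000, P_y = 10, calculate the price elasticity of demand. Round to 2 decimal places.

Substituting, Q_x = 11.9 − 5.44(9) + 0.021(40000) + 0.9(10) = 11.9 − 48.96 + 840 + 9 = 811.94.
∂Q_x/∂p = −5.44, so E_p = (−5.44)·(9/811.94) ≈ -0.06.
|E_p| < 1: demand is inelastic.

-0.06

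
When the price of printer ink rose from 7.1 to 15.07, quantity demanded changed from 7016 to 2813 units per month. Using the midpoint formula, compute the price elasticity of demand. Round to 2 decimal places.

%Δq = (2813 − 7016)/[(7016 + 2813)/2] = -4203/4914.5 ≈ -0.8552.
%Δp = (15.07 − 7.1)/[(7.1 + 15.07)/2] = 7.97/11.085 ≈ 0.7190.
Arc elasticity E = %Δq/%Δp ≈ -0.8552/0.7190 ≈ -1.19.
|E| > 1: demand is elastic over this range.

-1.19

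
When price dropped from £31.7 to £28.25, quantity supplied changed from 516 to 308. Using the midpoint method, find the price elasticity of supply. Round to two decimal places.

%ΔQ = (308 − 516)/[(516 + 308)/2] = -208/412 ≈ -0.5049.
%ΔP = (28.25 − 31.7)/[(31.7 + 28.25)/2] = -3.45/29.975 ≈ -0.1151.
Arc elasticity E = %ΔQ/%ΔP ≈ -0.5049/-0.1151 ≈ 4.39.
|E| > 1: supply is elastic over this range.

4.39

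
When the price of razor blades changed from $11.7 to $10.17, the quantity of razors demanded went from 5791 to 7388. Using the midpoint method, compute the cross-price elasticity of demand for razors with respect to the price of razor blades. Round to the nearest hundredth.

-1.73

%ΔQ_x = (7388 − 5791)/[(5791+7388)/2] = 1597/6589.5 ≈ 0.2424.
%ΔP_y = (10.17 − 11.7)/[(11.7+10.17)/2] ≈ -0.1399.
E_xy = 0.2424/-0.1399 ≈ -1.73.
E_xy < 0, so razors and razor blades are complements.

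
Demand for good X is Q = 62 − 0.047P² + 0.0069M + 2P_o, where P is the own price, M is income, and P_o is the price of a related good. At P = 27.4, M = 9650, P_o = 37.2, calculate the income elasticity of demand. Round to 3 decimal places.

0.397

Evaluating quantity at (P, M, P_o) gives Q = 62 − 0.047(27.4)² + 0.0069(9650) + 2(37.2) = 62 − 35.2857 + 66.585 + 74.4 = 167.6993.
∂Q/∂M = +0.0069, so E_I = 0.0069·(9650/167.6993) ≈ 0.397.
E_I ∈ (0,1): normal good (necessity).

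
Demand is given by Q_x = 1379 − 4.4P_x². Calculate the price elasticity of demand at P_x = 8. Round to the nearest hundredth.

-0.51

At P_x = 8, Q_x = 1097.4.
dQ_x/dP_x = −2·4.4·P_x = −70.4.
Point elasticity E = (dQ_x/dP_x)·(P_x/Q_x) = -70.4 × 8/1097.4 ≈ -0.51.
|E| < 1, so demand is inelastic at this price.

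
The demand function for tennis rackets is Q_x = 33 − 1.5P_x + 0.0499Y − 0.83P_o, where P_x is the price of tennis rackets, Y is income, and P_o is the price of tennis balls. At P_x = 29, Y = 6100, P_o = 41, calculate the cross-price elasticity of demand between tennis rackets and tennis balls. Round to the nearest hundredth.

-0.13

First evaluate Q_x: 33 − 1.5(29) + 0.0499(6100) − 0.83(41) = 33 − 43.5 + 304.39 − 34.03 = 259.86.
∂Q_x/∂P_o = −0.83, so E_xy = -0.83·(41/259.86) ≈ -0.13.
E_xy < 0: the goods are complements.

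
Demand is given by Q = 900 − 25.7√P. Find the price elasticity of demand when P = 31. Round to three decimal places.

-0.095

At P = 31, Q = 756.9085.
dQ/dP = −25.7/(2√P) = −25.7/(2·5.5678).
Point elasticity E = (dQ/dP)·(P/Q) = -2.3079 × 31/756.9085 ≈ -0.095.
|E| < 1, so demand is inelastic at this price.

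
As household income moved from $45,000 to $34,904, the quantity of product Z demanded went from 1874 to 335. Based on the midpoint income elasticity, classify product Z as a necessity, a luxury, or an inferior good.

luxury

%ΔQ = (335 − 1874)/[(1874+335)/2] = -1539/1104.5 ≈ -1.3934.
%ΔY = (34,904 − 45,000)/[(45,000+34,904)/2] = -10096/39952 ≈ -0.2527.
E_I = %ΔQ/%ΔY ≈ 5.514.
E_I > 1: normal good (luxury).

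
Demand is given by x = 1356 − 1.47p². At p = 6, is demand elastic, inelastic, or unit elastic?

inelastic

At p = 6, x = 1303.08.
dx/dp = −2·1.47·p = −17.64.
Point elasticity E = (dx/dp)·(p/x) = -17.64 × 6/1303.08 ≈ -0.081.
|E| ≈ 0.081 < 1, so demand is inelastic.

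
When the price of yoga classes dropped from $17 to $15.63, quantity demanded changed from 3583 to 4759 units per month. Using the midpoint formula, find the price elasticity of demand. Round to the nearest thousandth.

%Δq = (4759 − 3583)/[(3583 + 4759)/2] = 1176/4171 ≈ 0.2819.
%Δp = (15.63 − 17)/[(17 + 15.63)/2] = -1.37/16.315 ≈ -0.0840.
Arc elasticity E = %Δq/%Δp ≈ 0.2819/-0.0840 ≈ -3.358.
|E| > 1: demand is elastic over this range.

-3.358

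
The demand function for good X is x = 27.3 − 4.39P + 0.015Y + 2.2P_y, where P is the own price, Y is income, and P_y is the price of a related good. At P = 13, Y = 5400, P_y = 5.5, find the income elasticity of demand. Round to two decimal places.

First evaluate x: 27.3 − 4.39(13) + 0.015(5400) + 2.2(5.5) = 27.3 − 57.07 + 81 + 12.1 = 63.33.
∂x/∂Y = +0.015, so E_I = 0.015·(5400/63.33) ≈ 1.28.
E_I > 1: normal good (luxury).

1.28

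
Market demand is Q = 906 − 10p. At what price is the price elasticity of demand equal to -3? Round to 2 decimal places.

Set −bp/(a − bp) = −3 ⇒ bp = 3(a − bp) ⇒ bp(1+3) = 3·a.
p = 3·906/(10·4) = 67.95.

67.95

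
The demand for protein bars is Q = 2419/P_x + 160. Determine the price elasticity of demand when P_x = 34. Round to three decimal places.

-0.308

At P_x = 34, Q = 231.1471.
dQ/dP_x = −2419/P_x² = −2.0926.
Point elasticity E = (dQ/dP_x)·(P_x/Q) = -2.0926 × 34/231.1471 ≈ -0.308.
|E| < 1, so demand is inelastic at this price.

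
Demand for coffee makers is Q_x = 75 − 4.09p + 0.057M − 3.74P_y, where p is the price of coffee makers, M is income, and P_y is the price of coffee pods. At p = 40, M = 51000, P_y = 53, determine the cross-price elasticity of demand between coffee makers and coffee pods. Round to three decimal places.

Substituting, Q_x = 75 − 4.09(40) + 0.057(51000) − 3.74(53) = 75 − 163.6 + 2907 − 198.22 = 2620.18.
∂Q_x/∂P_y = −3.74, so E_xy = -3.74·(53/2620.18) ≈ -0.076.
E_xy < 0: the goods are complements.

-0.076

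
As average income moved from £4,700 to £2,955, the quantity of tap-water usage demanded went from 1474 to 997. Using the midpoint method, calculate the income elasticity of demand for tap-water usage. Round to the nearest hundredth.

0.85

%ΔQ = (997 − 1474)/[(1474+997)/2] = -477/1235.5 ≈ -0.3861.
%ΔI = (2,955 − 4,700)/[(4,700+2,955)/2] = -1745/3827.5 ≈ -0.4559.
E_I = %ΔQ/%ΔI ≈ 0.85.
E_I ∈ (0,1): normal good (necessity).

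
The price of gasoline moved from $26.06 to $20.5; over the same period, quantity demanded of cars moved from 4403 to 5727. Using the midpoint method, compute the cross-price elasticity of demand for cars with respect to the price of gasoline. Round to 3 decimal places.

-1.095

%ΔQ_x = (5727 − 4403)/[(4403+5727)/2] = 1324/5065 ≈ 0.2614.
%ΔP_y = (20.5 − 26.06)/[(26.06+20.5)/2] ≈ -0.2388.
E_xy = 0.2614/-0.2388 ≈ -1.095.
E_xy < 0, so cars and gasoline are complements.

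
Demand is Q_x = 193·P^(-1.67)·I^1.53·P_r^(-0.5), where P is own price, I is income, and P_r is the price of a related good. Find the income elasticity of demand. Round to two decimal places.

For a Cobb–Douglas (constant-elasticity) form Q_x = A·I^α·…, the elasticity with respect to I equals the exponent α at every point.
Here the exponent on I is 1.53, so the income elasticity of demand is 1.53.

1.53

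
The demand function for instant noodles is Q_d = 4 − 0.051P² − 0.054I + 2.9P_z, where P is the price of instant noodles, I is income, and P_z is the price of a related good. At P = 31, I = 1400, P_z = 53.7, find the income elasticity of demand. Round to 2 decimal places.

First evaluate Q_d: 4 − 0.051(31)² − 0.054(1400) + 2.9(53.7) = 4 − 49.011 − 75.6 + 155.73 = 35.119.
∂Q_d/∂I = −0.054, so E_I = -0.054·(1400/35.119) ≈ -2.15.
E_I < 0: inferior good.

-2.15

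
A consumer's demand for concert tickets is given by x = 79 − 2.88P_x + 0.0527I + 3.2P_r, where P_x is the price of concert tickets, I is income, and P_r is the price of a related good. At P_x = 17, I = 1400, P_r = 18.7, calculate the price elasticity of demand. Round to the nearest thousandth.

-0.299

Evaluating quantity at (P_x, I, P_r) gives x = 79 − 2.88(17) + 0.0527(1400) + 3.2(18.7) = 79 − 48.96 + 73.78 + 59.84 = 163.66.
∂x/∂P_x = −2.88, so E_p = (−2.88)·(17/163.66) ≈ -0.299.
|E_p| < 1: demand is inelastic.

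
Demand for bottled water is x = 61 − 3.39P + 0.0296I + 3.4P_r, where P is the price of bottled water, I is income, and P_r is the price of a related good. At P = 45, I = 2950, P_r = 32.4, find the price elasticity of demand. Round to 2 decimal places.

Substituting, x = 61 − 3.39(45) + 0.0296(2950) + 3.4(32.4) = 61 − 152.55 + 87.32 + 110.16 = 105.93.
∂x/∂P = −3.39, so E_p = (−3.39)·(45/105.93) ≈ -1.44.
|E_p| > 1: demand is elastic.

-1.44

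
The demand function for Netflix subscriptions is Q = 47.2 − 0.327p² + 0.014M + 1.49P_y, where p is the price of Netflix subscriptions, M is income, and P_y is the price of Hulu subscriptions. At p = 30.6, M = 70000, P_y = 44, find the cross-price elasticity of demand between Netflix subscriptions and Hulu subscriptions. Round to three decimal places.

At the given point, Q = 47.2 − 0.327(30.6)² + 0.014(70000) + 1.49(44) = 47.2 − 306.1897 + 980 + 65.56 = 786.5703.
∂Q/∂P_y = +1.49, so E_xy = 1.49·(44/786.5703) ≈ 0.083.
E_xy > 0: the goods are substitutes.

0.083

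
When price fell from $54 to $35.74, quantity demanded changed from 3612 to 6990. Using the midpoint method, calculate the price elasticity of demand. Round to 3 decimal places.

-1.566

%ΔQ = (6990 − 3612)/[(3612 + 6990)/2] = 3378/5301 ≈ 0.6372.
%ΔP = (35.74 − 54)/[(54 + 35.74)/2] = -18.26/44.87 ≈ -0.4070.
Arc elasticity E = %ΔQ/%ΔP ≈ 0.6372/-0.4070 ≈ -1.566.
|E| > 1: demand is elastic over this range.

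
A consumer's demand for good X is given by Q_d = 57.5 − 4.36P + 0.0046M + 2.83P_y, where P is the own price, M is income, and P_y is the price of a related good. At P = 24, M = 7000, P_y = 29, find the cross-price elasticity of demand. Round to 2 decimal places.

1.22

Evaluating quantity at (P, M, P_y) gives Q_d = 57.5 − 4.36(24) + 0.0046(7000) + 2.83(29) = 57.5 − 104.64 + 32.2 + 82.07 = 67.13.
∂Q_d/∂P_y = +2.83, so E_xy = 2.83·(29/67.13) ≈ 1.22.
E_xy > 0: the goods are substitutes.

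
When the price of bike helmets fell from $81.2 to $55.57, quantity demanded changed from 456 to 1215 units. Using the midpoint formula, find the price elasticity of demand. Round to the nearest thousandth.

%Δq = (1215 − 456)/[(456 + 1215)/2] = 759/835.5 ≈ 0.9084.
%Δp = (55.57 − 81.2)/[(81.2 + 55.57)/2] = -25.63/68.385 ≈ -0.3748.
Arc elasticity E = %Δq/%Δp ≈ 0.9084/-0.3748 ≈ -2.424.
|E| > 1: demand is elastic over this range.

-2.424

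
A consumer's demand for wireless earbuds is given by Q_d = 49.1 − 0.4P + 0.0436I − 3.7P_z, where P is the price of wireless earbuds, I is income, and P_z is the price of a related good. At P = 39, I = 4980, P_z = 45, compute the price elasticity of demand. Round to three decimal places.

First evaluate Q_d: 49.1 − 0.4(39) + 0.0436(4980) − 3.7(45) = 49.1 − 15.6 + 217.128 − 166.5 = 84.128.
∂Q_d/∂P = −0.4, so E_p = (−0.4)·(39/84.128) ≈ -0.185.
|E_p| < 1: demand is inelastic.

-0.185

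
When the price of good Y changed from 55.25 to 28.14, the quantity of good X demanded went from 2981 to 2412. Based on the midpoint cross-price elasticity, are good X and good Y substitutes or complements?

substitutes

%ΔQ_x = (2412 − 2981)/[(2981+2412)/2] = -569/2696.5 ≈ -0.2110.
%ΔP_y = (28.14 − 55.25)/[(55.25+28.14)/2] ≈ -0.6502.
E_xy = -0.2110/-0.6502 ≈ 0.325.
E_xy > 0, so the goods are substitutes.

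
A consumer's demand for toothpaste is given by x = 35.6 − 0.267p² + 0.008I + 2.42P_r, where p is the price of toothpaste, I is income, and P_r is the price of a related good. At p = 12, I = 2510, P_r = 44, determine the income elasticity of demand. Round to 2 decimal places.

0.16

Evaluating quantity at (p, I, P_r) gives x = 35.6 − 0.267(12)² + 0.008(2510) + 2.42(44) = 35.6 − 38.448 + 20.08 + 106.48 = 123.712.
∂x/∂I = +0.008, so E_I = 0.008·(2510/123.712) ≈ 0.16.
E_I ∈ (0,1): normal good (necessity).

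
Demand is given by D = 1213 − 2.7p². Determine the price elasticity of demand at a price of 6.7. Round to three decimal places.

At p = 6.7, D = 1091.797.
dD/dp = −2·2.7·p = −36.18.
Point elasticity E = (dD/dp)·(p/D) = -36.18 × 6.7/1091.797 ≈ -0.222.
|E| < 1, so demand is inelastic at this price.

-0.222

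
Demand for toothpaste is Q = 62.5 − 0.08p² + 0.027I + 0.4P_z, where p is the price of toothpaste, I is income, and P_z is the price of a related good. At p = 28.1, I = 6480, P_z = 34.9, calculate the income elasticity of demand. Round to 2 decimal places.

0.93

At the given point, Q = 62.5 − 0.08(28.1)² + 0.027(6480) + 0.4(34.9) = 62.5 − 63.1688 + 174.96 + 13.96 = 188.2512.
∂Q/∂I = +0.027, so E_I = 0.027·(6480/188.2512) ≈ 0.93.
E_I ∈ (0,1): normal good (necessity).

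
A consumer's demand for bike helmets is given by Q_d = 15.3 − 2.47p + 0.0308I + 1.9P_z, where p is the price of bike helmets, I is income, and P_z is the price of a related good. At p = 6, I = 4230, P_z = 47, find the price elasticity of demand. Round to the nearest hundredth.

-0.07

Evaluating quantity at (p, I, P_z) gives Q_d = 15.3 − 2.47(6) + 0.0308(4230) + 1.9(47) = 15.3 − 14.82 + 130.284 + 89.3 = 220.064.
∂Q_d/∂p = −2.47, so E_p = (−2.47)·(6/220.064) ≈ -0.07.
|E_p| < 1: demand is inelastic.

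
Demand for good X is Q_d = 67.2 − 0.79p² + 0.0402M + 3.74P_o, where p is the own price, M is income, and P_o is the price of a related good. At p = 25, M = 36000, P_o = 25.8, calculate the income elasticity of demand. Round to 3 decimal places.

1.295

First evaluate Q_d: 67.2 − 0.79(25)² + 0.0402(36000) + 3.74(25.8) = 67.2 − 493.75 + 1447.2 + 96.492 = 1117.142.
∂Q_d/∂M = +0.0402, so E_I = 0.0402·(36000/1117.142) ≈ 1.295.
E_I > 1: normal good (luxury).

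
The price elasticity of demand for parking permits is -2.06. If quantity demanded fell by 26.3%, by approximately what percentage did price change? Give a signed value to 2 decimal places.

%ΔQ ≈ E × %ΔP ⇒ %ΔP = %ΔQ / E = (-26.3%)/(-2.06) ≈ 12.77%.

12.77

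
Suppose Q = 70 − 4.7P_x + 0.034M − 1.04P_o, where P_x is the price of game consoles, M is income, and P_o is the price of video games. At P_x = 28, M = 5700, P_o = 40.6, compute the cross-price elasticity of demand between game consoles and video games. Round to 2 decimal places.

-0.47

Substituting, Q = 70 − 4.7(28) + 0.034(5700) − 1.04(40.6) = 70 − 131.6 + 193.8 − 42.224 = 89.976.
∂Q/∂P_o = −1.04, so E_xy = -1.04·(40.6/89.976) ≈ -0.47.
E_xy < 0: the goods are complements.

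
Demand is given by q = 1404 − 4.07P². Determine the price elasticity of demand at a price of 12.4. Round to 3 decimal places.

At P = 12.4, q = 778.1968.
dq/dP = −2·4.07·P = −100.936.
Point elasticity E = (dq/dP)·(P/q) = -100.936 × 12.4/778.1968 ≈ -1.608.
|E| > 1, so demand is elastic at this price.

-1.608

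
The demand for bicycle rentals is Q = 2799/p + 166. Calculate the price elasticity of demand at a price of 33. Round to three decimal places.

-0.338

At p = 33, Q = 250.8182.
dQ/dp = −2799/p² = −2.5702.
Point elasticity E = (dQ/dp)·(p/Q) = -2.5702 × 33/250.8182 ≈ -0.338.
|E| < 1, so demand is inelastic at this price.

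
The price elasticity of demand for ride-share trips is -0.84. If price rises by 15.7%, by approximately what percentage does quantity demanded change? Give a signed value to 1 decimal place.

%ΔQ ≈ E × %ΔP = (-0.84) × (15.7%) ≈ -13.2%.

-13.2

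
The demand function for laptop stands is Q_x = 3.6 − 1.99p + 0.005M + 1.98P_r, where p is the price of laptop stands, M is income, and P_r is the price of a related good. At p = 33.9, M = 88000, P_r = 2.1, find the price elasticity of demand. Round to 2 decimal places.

-0.18

At the given point, Q_x = 3.6 − 1.99(33.9) + 0.005(88000) + 1.98(2.1) = 3.6 − 67.461 + 440 + 4.158 = 380.297.
∂Q_x/∂p = −1.99, so E_p = (−1.99)·(33.9/380.297) ≈ -0.18.
|E_p| < 1: demand is inelastic.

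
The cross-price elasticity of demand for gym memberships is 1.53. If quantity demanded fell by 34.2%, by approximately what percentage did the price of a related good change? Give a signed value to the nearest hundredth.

-22.35

%ΔQ ≈ E × %ΔP_y ⇒ %ΔP_y = %ΔQ / E = (-34.2%)/(1.53) ≈ -22.35%.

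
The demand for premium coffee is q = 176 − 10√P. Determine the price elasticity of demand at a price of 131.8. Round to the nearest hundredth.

At P = 131.8, q = 61.1958.
dq/dP = −10/(2√P) = −10/(2·11.4804).
Point elasticity E = (dq/dP)·(P/q) = -0.4355 × 131.8/61.1958 ≈ -0.94.
|E| < 1, so demand is inelastic at this price.

-0.94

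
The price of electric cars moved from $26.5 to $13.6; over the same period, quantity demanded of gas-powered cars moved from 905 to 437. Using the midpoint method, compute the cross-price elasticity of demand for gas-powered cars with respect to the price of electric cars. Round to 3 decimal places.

%ΔQ_x = (437 − 905)/[(905+437)/2] = -468/671 ≈ -0.6975.
%ΔP_y = (13.6 − 26.5)/[(26.5+13.6)/2] ≈ -0.6434.
E_xy = -0.6975/-0.6434 ≈ 1.084.
E_xy > 0, so gas-powered cars and electric cars are substitutes.

1.084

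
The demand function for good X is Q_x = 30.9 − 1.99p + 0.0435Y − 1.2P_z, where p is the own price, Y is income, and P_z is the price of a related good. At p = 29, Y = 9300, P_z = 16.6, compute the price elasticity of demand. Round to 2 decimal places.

First evaluate Q_x: 30.9 − 1.99(29) + 0.0435(9300) − 1.2(16.6) = 30.9 − 57.71 + 404.55 − 19.92 = 357.82.
∂Q_x/∂p = −1.99, so E_p = (−1.99)·(29/357.82) ≈ -0.16.
|E_p| < 1: demand is inelastic.

-0.16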